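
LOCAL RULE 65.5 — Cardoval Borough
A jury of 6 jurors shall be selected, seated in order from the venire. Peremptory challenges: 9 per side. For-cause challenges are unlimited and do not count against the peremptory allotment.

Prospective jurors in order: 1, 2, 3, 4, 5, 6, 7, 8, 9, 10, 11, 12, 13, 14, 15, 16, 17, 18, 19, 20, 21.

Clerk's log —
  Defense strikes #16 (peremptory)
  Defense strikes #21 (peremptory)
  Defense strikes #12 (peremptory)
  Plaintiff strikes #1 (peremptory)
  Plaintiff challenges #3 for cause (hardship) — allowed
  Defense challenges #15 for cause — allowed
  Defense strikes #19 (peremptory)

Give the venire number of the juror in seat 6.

Removed: #1, #3, #12, #15, #16, #19, #21.
Seating in order: seats 1–6 → #2, #4, #5, #6, #7, #8.
So seat 6 is #8.

8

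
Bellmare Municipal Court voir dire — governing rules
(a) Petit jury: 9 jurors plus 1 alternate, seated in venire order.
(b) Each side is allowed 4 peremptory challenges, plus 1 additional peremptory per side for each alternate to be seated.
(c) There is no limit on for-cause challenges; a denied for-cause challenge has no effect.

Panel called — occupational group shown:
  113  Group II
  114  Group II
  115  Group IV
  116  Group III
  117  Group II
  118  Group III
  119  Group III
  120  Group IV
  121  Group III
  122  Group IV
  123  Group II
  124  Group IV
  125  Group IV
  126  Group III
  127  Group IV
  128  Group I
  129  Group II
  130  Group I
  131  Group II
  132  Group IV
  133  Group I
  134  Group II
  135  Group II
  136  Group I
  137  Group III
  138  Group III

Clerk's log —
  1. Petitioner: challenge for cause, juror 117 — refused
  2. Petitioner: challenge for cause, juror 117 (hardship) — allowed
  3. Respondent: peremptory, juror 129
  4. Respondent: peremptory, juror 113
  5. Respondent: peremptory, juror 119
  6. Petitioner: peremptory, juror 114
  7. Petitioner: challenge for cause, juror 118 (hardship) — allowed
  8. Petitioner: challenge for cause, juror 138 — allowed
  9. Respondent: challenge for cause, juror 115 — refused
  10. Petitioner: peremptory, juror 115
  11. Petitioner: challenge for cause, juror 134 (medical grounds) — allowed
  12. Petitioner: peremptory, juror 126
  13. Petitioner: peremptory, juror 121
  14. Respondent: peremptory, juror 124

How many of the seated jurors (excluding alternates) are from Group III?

Removed: #113, #114, #115, #117, #118, #119, #121, #124, #126, #129, #134, #138.
Seated jurors 1–9: #116, #120, #122, #123, #125, #127, #128, #130, #131 (alternates #132 not counted).
Of those, in Group III: #116 → 1.

1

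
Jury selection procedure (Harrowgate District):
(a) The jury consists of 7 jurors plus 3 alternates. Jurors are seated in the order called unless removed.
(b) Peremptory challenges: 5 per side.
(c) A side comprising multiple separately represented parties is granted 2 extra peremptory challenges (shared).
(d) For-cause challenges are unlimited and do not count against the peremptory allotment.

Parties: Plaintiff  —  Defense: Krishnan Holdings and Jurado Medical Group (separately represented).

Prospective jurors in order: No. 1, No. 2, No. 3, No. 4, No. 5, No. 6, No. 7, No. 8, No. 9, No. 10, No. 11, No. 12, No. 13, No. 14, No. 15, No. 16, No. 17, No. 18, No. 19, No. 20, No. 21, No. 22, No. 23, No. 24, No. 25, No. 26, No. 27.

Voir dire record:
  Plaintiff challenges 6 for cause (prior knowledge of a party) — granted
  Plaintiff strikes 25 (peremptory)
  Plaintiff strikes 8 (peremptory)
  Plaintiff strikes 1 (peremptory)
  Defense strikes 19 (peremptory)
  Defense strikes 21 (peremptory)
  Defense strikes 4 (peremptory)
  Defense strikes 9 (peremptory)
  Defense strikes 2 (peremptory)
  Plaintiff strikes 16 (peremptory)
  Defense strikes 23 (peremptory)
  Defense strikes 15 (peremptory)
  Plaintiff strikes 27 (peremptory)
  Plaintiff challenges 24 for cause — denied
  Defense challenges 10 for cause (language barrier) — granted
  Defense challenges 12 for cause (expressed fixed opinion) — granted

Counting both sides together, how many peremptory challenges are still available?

Plaintiff allotment: 5. Defense allotment: 5 base + 2 multi-party = 7.
Plaintiff peremptories used: #25, #8, #1, #16, #27 — 5 (for-cause on #6, #24 don't count).
Defense peremptories used: #19, #21, #4, #9, #2, #23, #15 — 7 (for-cause on #10, #12 don't count).
Remaining: (5 − 5) + (7 − 7) = 0.

0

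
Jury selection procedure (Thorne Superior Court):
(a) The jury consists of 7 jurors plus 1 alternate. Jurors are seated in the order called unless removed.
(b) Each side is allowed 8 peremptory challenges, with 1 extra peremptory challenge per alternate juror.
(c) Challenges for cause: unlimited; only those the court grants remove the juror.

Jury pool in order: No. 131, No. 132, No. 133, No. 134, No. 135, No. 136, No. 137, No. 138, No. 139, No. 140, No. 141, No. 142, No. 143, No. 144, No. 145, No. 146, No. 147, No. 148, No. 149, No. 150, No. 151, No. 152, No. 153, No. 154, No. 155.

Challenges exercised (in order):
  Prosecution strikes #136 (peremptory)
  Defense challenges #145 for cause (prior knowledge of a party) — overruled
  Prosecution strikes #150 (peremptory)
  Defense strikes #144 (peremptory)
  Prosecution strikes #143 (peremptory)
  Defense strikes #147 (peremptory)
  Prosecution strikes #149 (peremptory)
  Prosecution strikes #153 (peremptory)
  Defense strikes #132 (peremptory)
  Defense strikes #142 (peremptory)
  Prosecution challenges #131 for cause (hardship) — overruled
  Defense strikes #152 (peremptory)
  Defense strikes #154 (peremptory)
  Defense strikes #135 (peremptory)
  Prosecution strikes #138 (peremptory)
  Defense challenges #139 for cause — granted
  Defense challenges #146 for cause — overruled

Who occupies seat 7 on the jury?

Removed: #132, #135, #136, #138, #139, #142, #143, #144, #147, #149, #150, #152, #153, #154. (#131, #145, #146 stay — for-cause denied.)
Filling seats in venire order through position 7: #131, #133, #134, #137, #140, #141, #145.
So seat 7 is #145.

145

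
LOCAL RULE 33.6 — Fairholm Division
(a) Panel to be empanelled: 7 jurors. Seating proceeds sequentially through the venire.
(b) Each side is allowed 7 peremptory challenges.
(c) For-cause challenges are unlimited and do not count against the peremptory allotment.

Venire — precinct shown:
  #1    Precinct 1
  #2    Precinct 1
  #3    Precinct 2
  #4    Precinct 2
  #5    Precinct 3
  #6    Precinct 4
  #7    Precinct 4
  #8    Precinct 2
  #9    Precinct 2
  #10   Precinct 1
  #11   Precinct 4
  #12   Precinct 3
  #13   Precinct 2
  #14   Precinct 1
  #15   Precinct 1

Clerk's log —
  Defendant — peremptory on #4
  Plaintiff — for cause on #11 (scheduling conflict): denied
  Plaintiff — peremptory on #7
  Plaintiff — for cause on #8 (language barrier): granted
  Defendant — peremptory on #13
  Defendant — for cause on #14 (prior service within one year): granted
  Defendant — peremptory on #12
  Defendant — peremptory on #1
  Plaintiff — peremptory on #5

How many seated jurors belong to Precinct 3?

Removed: #1, #4, #5, #7, #8, #12, #13, #14.
Seated jurors 1–7: #2, #3, #6, #9, #10, #11, #15.
None of those are in Precinct 3 → 0.

0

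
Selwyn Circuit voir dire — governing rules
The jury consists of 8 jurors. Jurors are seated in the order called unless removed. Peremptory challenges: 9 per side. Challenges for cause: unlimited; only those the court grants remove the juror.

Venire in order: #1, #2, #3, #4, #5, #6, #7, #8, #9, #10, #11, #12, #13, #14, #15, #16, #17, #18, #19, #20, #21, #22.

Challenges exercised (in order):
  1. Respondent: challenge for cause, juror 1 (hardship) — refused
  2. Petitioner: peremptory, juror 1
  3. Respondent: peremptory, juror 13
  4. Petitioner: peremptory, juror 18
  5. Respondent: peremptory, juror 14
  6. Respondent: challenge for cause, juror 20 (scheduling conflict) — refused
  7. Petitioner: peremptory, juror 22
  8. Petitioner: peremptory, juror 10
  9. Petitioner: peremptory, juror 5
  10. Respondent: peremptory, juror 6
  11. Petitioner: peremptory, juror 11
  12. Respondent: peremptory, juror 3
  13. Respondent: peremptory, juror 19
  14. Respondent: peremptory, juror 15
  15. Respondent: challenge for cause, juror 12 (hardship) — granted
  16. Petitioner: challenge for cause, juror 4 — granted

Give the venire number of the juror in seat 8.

21

Removed: #1, #3, #4, #5, #6, #10, #11, #12, #13, #14, #15, #18, #19, #22. (#20 stays — for-cause denied.)
Filling seats in venire order through position 8: #2, #7, #8, #9, #16, #17, #20, #21.
So seat 8 is #21.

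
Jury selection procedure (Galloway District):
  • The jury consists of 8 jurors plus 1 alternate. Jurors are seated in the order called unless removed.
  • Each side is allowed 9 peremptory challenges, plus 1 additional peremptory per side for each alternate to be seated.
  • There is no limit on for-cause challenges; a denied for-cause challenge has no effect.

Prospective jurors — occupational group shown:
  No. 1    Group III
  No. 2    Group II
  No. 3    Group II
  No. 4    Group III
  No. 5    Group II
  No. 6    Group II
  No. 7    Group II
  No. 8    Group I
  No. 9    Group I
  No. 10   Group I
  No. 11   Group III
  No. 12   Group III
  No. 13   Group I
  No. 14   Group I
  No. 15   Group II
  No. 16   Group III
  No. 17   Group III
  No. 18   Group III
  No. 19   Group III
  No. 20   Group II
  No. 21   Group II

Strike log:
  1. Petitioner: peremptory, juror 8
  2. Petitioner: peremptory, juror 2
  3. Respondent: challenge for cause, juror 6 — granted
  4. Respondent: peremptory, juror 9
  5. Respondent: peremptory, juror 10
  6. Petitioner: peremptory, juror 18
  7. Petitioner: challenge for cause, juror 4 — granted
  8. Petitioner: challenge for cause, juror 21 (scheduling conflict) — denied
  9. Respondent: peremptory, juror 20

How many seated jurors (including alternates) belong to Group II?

4

Removed: #2, #4, #6, #8, #9, #10, #18, #20.
Seated (9 incl. alternates): #1, #3, #5, #7, #11, #12, #13, #14, #15.
Of those, in Group II: #3, #5, #7, #15 → 4.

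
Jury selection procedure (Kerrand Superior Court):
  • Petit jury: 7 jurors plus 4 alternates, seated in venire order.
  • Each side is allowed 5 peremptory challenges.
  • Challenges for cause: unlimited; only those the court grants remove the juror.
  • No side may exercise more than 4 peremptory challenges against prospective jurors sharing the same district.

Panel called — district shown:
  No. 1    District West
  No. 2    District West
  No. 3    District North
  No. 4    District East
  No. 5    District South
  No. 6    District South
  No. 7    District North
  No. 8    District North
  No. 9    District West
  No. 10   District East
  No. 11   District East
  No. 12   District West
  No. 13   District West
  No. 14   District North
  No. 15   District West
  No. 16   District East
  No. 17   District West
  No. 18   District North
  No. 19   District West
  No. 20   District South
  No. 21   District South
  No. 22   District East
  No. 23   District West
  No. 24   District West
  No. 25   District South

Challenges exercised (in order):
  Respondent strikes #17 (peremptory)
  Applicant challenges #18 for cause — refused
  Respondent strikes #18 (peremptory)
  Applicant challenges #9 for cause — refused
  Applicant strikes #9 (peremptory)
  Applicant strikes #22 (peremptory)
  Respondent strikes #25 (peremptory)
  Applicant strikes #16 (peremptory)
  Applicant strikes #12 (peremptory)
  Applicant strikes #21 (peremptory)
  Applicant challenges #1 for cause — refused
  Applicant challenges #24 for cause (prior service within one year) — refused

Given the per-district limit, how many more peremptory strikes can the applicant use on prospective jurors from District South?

0

Applicant peremptories so far: #9, #22, #16, #12, #21 — 5 of 5 used, 0 left overall.
Against District South: #21 — 1 used; per-district cap 4 leaves 3.
Binding limit: min(0, 3) = 0.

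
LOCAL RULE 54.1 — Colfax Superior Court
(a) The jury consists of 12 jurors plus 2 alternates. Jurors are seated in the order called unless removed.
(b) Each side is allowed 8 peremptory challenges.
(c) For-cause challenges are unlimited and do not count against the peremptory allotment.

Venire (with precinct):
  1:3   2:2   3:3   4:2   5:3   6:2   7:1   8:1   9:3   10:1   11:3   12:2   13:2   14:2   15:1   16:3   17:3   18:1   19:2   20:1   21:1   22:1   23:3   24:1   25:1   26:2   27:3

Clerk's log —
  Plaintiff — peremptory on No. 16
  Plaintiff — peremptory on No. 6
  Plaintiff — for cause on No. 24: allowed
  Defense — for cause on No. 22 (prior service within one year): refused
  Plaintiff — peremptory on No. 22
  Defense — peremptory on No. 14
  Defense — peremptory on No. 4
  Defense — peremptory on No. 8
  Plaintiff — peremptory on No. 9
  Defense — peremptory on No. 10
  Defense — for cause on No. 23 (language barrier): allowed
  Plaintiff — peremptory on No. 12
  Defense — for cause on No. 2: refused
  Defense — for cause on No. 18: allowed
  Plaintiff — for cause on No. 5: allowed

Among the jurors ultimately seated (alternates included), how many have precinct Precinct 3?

Removed: #4, #5, #6, #8, #9, #10, #12, #14, #16, #18, #22, #23, #24.
Seated (14 incl. alternates): #1, #2, #3, #7, #11, #13, #15, #17, #19, #20, #21, #25, #26, #27.
Of those, in Precinct 3: #1, #3, #11, #17, #27 → 5.

5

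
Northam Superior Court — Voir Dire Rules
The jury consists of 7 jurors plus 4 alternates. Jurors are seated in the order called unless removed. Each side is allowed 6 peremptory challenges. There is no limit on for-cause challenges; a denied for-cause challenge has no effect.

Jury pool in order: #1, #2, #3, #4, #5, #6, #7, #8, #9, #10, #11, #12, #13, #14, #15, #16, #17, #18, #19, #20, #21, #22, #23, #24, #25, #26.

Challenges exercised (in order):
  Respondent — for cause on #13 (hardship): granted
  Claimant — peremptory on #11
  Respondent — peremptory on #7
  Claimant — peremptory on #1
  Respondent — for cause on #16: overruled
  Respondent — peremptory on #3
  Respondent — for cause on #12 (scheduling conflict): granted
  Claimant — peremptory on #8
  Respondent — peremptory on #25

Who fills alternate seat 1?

15

Removed: #1, #3, #7, #8, #11, #12, #13, #25. (#16 stays — for-cause denied.)
Filling seats in venire order through position 8: #2, #4, #5, #6, #9, #10, #14, #15.
So alternate 1 is #15.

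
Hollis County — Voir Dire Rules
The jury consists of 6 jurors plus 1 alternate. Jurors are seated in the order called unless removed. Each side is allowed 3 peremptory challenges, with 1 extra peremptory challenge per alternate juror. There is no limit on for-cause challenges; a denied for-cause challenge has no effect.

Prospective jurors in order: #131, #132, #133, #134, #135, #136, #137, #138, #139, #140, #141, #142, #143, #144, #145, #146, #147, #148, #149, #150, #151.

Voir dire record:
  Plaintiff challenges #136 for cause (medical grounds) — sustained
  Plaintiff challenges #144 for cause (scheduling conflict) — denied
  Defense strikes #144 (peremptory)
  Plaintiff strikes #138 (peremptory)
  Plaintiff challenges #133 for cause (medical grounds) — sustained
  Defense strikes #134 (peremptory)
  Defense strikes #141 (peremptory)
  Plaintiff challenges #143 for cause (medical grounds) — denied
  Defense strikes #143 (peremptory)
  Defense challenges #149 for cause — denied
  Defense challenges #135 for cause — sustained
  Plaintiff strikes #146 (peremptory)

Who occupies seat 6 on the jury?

142

Removed: #133, #134, #135, #136, #138, #141, #143, #144, #146. (#149 stays — for-cause denied.)
Seating in order: seats 1–6 → #131, #132, #137, #139, #140, #142; alternates → #145.
So seat 6 is #142.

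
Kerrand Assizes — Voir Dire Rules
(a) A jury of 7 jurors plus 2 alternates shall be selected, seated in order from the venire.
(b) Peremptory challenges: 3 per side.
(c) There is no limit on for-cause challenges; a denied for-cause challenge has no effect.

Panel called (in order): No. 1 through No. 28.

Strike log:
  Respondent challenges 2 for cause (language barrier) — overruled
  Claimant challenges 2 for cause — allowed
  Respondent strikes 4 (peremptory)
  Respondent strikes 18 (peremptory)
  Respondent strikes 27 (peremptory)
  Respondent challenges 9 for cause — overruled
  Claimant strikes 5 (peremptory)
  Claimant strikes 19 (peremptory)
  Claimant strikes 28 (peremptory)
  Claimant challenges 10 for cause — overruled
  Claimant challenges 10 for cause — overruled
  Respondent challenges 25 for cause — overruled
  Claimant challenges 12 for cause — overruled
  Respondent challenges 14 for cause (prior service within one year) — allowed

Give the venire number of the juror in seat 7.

Removed: #2, #4, #5, #14, #18, #19, #27, #28. (#9, #10, #12, #25 stay — for-cause denied.)
Filling seats in venire order through position 7: #1, #3, #6, #7, #8, #9, #10.
So seat 7 is #10.

10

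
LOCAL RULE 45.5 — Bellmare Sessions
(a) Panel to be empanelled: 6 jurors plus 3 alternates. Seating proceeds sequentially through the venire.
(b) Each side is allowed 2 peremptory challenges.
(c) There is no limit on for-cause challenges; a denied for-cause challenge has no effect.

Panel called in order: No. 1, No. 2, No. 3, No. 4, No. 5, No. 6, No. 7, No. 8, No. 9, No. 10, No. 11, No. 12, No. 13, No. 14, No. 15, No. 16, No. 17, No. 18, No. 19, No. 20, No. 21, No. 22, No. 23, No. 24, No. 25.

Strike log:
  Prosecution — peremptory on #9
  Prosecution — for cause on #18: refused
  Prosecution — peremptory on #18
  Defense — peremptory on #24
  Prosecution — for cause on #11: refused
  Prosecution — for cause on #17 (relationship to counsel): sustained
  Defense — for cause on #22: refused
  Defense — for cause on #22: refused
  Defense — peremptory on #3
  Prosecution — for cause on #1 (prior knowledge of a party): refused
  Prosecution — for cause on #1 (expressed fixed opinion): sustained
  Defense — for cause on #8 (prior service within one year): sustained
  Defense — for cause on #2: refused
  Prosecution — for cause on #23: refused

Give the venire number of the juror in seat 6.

Removed: #1, #3, #8, #9, #17, #18, #24. (#2, #11, #22, #23 stay — for-cause denied.)
Seating in order: seats 1–6 → #2, #4, #5, #6, #7, #10; alternates → #11, #12, #13.
So seat 6 is #10.

10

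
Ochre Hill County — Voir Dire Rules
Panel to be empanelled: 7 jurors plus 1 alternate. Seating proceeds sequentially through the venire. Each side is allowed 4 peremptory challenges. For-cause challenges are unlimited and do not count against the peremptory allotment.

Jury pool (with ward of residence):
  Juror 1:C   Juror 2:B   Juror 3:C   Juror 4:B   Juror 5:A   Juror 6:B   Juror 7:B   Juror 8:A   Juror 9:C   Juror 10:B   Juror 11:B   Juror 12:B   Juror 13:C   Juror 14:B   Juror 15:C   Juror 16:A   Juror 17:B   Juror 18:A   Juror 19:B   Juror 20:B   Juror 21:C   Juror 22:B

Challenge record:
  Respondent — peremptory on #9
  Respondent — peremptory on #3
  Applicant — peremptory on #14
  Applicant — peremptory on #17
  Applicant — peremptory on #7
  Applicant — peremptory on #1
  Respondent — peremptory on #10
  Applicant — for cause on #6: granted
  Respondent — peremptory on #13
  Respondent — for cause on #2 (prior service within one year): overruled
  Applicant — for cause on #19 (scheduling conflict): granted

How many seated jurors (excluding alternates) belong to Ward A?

Removed: #1, #3, #6, #7, #9, #10, #13, #14, #17, #19.
Seated jurors 1–7: #2, #4, #5, #8, #11, #12, #15 (alternates #16 not counted).
Of those, in Ward A: #5, #8 → 2.

2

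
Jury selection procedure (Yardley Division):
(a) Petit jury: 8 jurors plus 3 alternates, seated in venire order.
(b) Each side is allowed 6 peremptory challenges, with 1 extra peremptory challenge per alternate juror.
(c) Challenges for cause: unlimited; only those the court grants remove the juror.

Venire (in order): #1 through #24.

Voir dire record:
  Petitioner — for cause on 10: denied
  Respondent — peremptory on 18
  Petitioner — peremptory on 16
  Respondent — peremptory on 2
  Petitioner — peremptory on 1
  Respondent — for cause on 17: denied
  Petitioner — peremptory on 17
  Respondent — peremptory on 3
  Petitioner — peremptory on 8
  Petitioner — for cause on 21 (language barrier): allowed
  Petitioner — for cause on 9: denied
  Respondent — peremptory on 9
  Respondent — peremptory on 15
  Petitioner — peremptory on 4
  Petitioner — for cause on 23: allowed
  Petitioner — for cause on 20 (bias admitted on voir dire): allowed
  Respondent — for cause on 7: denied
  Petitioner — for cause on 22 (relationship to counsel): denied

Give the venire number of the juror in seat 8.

14

Removed: #1, #2, #3, #4, #8, #9, #15, #16, #17, #18, #20, #21, #23. (#7, #10, #22 stay — for-cause denied.)
Seating in order: seats 1–8 → #5, #6, #7, #10, #11, #12, #13, #14; alternates → #19, #22, #24.
So seat 8 is #14.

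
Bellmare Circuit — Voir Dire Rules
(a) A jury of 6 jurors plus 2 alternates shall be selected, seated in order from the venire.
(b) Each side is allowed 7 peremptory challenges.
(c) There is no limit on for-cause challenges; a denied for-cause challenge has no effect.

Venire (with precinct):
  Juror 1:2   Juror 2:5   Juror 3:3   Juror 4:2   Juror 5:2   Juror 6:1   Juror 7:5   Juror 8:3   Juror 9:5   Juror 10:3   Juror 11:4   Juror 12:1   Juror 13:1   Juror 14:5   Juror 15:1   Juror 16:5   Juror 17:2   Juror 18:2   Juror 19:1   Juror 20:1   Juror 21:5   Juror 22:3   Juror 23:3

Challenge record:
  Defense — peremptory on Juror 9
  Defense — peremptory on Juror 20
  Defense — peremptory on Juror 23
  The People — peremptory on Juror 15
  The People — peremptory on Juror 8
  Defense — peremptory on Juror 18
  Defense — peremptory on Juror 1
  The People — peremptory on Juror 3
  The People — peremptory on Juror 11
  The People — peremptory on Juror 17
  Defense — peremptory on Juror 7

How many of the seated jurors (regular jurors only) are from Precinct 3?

Removed: #1, #3, #7, #8, #9, #11, #15, #17, #18, #20, #23.
Seated jurors 1–6: #2, #4, #5, #6, #10, #12 (alternates #13, #14 not counted).
Of those, in Precinct 3: #10 → 1.

1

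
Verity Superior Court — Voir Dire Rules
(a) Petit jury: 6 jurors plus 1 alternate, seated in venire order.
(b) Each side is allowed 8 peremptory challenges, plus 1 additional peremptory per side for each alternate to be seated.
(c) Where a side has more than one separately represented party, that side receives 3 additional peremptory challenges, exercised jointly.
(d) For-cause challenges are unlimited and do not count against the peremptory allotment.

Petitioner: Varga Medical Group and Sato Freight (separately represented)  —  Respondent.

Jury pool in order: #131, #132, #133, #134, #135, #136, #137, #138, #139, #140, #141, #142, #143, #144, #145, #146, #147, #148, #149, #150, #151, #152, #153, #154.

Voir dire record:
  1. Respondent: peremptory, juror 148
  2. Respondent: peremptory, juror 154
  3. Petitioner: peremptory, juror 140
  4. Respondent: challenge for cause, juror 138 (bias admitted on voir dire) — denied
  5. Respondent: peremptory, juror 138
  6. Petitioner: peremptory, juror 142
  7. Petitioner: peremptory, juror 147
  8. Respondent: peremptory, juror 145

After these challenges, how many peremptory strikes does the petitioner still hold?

Petitioner allotment: 8 base + 1 × 1 alternate + 3 multi-party = 12.
Petitioner peremptories used: #140, #142, #147 — 3.
Remaining: 12 − 3 = 9.

9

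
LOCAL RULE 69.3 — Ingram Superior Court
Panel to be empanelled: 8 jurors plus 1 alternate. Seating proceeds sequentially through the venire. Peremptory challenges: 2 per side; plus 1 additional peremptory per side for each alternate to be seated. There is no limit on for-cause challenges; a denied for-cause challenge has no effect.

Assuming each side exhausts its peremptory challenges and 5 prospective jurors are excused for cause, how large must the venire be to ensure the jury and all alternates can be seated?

20

Seats to fill: 8 + 1 alternates = 9.
Peremptories: 2 + 1×1 = 3 per side × 2 sides = 6.
For-cause removals: 5.
Minimum venire: 9 + 6 + 5 = 20.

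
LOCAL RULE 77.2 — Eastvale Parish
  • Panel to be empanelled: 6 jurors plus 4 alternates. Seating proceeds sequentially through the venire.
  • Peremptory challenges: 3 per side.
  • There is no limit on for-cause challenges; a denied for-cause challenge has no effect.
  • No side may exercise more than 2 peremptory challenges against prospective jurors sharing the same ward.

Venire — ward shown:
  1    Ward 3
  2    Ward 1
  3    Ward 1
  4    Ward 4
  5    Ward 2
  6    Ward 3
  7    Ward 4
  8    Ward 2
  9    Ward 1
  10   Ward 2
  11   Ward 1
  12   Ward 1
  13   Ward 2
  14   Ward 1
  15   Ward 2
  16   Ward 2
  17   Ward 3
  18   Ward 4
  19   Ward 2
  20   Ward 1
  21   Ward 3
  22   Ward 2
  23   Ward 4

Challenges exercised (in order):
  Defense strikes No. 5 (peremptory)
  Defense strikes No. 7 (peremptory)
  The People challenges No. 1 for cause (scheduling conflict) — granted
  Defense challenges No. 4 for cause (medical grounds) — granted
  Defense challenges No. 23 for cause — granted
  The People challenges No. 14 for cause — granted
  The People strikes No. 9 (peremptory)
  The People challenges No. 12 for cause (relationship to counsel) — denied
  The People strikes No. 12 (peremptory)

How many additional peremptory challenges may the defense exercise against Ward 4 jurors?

Defense peremptories so far: #5, #7 — 2 of 3 used, 1 left overall.
Against Ward 4: #7 — 1 used; per-ward cap 2 leaves 1.
Binding limit: min(1, 1) = 1.

1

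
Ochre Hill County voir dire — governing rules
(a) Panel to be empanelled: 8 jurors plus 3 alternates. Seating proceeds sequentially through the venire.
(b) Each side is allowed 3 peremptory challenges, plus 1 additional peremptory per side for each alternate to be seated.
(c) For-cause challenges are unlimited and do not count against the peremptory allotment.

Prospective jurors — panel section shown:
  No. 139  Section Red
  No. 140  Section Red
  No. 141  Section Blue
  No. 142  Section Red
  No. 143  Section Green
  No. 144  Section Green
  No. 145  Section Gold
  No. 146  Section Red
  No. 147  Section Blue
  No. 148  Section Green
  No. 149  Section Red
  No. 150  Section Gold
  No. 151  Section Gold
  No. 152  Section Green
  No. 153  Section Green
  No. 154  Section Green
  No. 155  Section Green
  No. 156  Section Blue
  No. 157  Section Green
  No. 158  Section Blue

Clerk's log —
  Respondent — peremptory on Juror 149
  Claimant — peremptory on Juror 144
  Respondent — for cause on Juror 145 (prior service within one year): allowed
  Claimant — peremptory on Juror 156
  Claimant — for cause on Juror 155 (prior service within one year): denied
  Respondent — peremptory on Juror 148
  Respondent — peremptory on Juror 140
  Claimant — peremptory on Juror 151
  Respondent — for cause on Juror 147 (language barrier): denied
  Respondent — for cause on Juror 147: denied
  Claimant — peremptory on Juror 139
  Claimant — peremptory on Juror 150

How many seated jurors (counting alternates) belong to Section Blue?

Removed: #139, #140, #144, #145, #148, #149, #150, #151, #156.
Seated (11 incl. alternates): #141, #142, #143, #146, #147, #152, #153, #154, #155, #157, #158.
Of those, in Section Blue: #141, #147, #158 → 3.

3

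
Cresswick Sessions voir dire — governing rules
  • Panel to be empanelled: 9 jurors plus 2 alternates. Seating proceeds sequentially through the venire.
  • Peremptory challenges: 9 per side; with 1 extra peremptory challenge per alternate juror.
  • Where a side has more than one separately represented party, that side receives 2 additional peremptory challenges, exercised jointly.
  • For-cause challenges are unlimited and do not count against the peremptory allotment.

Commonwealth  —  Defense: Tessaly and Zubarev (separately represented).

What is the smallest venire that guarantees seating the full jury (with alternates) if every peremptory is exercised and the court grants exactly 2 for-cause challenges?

Seats to fill: 9 + 2 alternates = 11.
Peremptories — Commonwealth: 9 + 1×2 = 11; Defense: 9 + 1×2 + 2 = 13; total 24.
For-cause removals: 2.
Minimum venire: 11 + 24 + 2 = 37.

37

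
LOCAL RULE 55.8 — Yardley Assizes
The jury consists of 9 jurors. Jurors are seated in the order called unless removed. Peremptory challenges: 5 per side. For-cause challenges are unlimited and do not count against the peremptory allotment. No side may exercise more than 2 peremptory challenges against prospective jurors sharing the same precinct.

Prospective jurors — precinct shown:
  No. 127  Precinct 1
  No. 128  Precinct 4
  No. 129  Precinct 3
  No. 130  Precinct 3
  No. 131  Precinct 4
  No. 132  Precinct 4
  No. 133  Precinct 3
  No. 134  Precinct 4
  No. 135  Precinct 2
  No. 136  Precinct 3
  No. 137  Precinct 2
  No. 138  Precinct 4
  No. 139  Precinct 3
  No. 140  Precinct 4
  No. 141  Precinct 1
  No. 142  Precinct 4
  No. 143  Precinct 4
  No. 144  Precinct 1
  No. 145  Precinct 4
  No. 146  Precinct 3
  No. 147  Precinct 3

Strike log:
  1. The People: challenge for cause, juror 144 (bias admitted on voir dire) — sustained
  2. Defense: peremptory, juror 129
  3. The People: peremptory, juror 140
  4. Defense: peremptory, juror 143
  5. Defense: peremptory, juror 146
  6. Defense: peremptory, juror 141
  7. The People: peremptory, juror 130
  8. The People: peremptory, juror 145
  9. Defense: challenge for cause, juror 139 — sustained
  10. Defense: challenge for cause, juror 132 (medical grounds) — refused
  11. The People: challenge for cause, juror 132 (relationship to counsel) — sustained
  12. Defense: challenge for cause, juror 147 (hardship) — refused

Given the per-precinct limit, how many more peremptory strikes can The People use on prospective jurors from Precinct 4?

The People peremptories so far: #140, #130, #145 — 3 of 5 used, 2 left overall.
Against Precinct 4: #140, #145 — 2 used; per-precinct cap 2 leaves 0.
Binding limit: min(2, 0) = 0.

0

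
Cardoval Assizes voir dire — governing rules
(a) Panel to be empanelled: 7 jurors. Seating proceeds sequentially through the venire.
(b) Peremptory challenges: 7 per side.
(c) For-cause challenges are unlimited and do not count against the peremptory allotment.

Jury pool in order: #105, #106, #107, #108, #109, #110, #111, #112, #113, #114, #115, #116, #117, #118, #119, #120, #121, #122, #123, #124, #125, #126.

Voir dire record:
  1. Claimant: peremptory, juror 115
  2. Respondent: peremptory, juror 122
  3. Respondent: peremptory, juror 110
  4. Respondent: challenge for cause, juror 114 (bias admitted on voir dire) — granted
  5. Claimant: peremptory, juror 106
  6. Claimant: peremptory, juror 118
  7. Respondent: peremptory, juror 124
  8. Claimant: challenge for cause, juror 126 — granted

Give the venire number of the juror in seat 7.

Removed: #106, #110, #114, #115, #118, #122, #124, #126.
Filling seats in venire order through position 7: #105, #107, #108, #109, #111, #112, #113.
So seat 7 is #113.

113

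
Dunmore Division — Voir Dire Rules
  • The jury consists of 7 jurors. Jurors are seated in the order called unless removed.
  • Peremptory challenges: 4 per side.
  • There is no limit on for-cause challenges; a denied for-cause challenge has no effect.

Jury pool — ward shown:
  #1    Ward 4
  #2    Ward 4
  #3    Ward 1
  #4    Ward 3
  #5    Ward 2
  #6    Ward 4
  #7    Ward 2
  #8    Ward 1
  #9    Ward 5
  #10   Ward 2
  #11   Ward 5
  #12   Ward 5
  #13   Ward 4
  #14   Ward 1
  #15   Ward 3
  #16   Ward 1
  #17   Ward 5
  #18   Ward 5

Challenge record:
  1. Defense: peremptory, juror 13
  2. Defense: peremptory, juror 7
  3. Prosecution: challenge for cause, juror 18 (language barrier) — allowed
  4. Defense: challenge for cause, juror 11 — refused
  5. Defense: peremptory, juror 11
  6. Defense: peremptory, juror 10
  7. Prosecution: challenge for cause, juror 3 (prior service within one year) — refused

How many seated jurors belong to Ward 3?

1

Removed: #7, #10, #11, #13, #18.
Seated jurors 1–7: #1, #2, #3, #4, #5, #6, #8.
Of those, in Ward 3: #4 → 1.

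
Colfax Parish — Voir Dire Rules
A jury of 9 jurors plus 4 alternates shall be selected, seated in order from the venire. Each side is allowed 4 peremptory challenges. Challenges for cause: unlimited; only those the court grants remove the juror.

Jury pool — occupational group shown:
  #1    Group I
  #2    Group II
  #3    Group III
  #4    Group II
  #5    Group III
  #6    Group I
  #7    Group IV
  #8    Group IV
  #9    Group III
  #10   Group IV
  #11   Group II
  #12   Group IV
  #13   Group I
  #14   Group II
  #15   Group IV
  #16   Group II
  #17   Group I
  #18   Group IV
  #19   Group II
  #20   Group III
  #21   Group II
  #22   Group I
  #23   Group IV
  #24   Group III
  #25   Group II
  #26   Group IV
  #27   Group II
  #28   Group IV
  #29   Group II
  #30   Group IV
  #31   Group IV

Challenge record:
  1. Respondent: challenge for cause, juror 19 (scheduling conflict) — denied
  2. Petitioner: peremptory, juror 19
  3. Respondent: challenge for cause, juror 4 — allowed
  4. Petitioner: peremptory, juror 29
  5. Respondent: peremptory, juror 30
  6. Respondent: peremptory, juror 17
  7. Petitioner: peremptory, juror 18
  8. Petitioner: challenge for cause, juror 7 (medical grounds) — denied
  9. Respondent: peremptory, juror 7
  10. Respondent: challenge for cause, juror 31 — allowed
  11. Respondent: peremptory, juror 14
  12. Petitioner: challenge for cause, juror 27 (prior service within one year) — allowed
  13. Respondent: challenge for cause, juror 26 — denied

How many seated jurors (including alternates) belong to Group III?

3

Removed: #4, #7, #14, #17, #18, #19, #27, #29, #30, #31.
Seated (13 incl. alternates): #1, #2, #3, #5, #6, #8, #9, #10, #11, #12, #13, #15, #16.
Of those, in Group III: #3, #5, #9 → 3.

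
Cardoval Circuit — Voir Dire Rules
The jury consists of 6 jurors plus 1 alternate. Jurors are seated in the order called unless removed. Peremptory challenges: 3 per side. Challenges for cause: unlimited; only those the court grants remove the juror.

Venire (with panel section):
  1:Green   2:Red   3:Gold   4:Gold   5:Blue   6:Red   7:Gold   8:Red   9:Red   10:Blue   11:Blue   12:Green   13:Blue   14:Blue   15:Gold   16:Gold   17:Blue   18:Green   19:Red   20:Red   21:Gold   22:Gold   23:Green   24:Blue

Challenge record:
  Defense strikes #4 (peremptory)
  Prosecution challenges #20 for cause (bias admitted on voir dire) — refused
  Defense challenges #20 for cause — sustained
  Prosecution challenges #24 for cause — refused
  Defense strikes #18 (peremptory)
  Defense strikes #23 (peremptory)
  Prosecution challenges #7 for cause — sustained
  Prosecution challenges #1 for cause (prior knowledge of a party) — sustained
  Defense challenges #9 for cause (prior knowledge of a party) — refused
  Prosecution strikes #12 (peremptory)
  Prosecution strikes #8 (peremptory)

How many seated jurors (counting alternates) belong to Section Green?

0

Removed: #1, #4, #7, #8, #12, #18, #20, #23.
Seated (7 incl. alternates): #2, #3, #5, #6, #9, #10, #11.
None of those are in Section Green → 0.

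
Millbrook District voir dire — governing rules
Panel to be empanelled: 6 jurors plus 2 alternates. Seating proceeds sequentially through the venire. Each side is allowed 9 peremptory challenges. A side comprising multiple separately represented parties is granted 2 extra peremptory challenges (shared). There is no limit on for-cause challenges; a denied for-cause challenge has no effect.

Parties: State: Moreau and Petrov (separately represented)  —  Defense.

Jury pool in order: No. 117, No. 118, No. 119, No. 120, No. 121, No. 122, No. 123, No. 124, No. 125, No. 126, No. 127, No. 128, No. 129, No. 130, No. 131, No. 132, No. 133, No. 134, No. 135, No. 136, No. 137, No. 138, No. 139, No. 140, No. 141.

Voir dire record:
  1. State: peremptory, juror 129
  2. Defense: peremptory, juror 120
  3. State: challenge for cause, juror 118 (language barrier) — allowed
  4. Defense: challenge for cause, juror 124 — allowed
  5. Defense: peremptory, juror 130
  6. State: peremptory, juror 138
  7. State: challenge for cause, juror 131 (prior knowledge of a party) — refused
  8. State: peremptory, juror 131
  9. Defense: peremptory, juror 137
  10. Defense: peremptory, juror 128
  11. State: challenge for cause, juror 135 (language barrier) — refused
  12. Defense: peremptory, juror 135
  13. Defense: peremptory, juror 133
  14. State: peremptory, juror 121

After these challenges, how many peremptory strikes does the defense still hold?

3

Defense allotment: 9.
Defense peremptories used: #120, #130, #137, #128, #135, #133 — 6 (the for-cause on #124 doesn't count).
Remaining: 9 − 6 = 3.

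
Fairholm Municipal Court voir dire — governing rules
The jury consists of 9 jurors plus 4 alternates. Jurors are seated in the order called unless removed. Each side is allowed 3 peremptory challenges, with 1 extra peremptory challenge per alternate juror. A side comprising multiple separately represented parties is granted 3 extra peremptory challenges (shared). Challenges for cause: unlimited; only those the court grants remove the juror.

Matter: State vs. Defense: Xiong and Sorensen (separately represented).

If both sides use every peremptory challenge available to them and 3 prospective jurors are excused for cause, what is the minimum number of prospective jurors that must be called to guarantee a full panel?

33

Seats to fill: 9 + 4 alternates = 13.
Peremptories — State: 3 + 1×4 = 7; Defense: 3 + 1×4 + 3 = 10; total 17.
For-cause removals: 3.
Minimum venire: 13 + 17 + 3 = 33.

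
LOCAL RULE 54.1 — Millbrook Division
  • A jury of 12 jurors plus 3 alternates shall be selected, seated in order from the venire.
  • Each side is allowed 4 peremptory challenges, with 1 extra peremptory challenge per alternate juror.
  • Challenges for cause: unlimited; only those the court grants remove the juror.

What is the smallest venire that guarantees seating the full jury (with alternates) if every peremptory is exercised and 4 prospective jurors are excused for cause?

33

Seats to fill: 12 + 3 alternates = 15.
Peremptories: 4 + 1×3 = 7 per side × 2 sides = 14.
For-cause removals: 4.
Minimum venire: 15 + 14 + 4 = 33.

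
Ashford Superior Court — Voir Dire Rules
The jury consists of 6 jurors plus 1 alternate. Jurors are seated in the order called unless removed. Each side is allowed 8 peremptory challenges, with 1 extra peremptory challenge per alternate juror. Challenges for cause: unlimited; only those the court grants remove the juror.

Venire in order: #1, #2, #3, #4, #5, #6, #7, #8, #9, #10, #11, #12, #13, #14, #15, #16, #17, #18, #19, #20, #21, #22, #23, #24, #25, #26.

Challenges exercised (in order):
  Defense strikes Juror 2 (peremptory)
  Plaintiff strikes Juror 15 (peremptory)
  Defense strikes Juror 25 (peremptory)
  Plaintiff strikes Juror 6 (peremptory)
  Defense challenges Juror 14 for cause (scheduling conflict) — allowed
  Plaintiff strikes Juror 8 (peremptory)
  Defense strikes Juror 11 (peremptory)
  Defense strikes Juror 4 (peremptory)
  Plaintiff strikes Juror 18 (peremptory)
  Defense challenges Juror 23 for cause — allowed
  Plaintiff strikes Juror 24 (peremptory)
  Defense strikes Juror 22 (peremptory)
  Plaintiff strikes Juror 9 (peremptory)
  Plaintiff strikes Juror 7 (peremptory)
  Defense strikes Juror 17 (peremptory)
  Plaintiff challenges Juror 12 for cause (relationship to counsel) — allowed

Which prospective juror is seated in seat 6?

Removed: #2, #4, #6, #7, #8, #9, #11, #12, #14, #15, #17, #18, #22, #23, #24, #25.
Filling seats in venire order through position 6: #1, #3, #5, #10, #13, #16.
So seat 6 is #16.

16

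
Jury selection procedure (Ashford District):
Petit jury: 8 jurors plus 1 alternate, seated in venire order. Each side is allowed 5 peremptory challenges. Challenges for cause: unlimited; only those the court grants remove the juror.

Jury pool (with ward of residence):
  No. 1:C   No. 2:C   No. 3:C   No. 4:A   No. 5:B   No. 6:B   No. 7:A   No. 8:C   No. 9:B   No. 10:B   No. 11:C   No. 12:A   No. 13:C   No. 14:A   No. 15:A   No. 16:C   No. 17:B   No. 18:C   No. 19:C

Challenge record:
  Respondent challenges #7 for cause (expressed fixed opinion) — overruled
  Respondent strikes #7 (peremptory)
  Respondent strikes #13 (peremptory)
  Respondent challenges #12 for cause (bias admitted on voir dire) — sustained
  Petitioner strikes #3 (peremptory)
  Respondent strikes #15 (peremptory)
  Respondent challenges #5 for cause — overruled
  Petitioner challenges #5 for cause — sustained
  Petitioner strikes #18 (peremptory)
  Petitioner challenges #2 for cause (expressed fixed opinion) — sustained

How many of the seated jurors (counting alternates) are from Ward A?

Removed: #2, #3, #5, #7, #12, #13, #15, #18.
Seated (9 incl. alternates): #1, #4, #6, #8, #9, #10, #11, #14, #16.
Of those, in Ward A: #4, #14 → 2.

2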